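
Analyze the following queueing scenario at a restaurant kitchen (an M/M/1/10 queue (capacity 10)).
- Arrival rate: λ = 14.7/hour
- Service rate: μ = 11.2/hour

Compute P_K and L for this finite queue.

ρ = λ/μ = 14.7/11.2 = 1.3125
P₀ = (1-ρ)/(1-ρ^(K+1)) = (1-1.3125)/(1-1.3125^11) = -0.3125/-18.9110 = 0.01652
P_K = P₀×ρ^K = 0.016525 × 1.3125^10 = 0.016525 × 15.1703 = 0.2507
Blocking probability P_10 = 0.2507 (25.07%)
L = ρ[1 - (K+1)ρ^K + Kρ^(K+1)] / [(1-ρ)(1-ρ^(K+1))]
L = 1.3125 × (1 - 11×15.17026 + 10×19.91097) / ((1 - 1.3125) × (1 - 19.91097)) = 7.3817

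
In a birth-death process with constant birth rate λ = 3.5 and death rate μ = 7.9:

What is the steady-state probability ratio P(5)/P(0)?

For constant rates: P(n)/P(0) = (λ/μ)^n
P(5)/P(0) = (3.5/7.9)^5 = 0.44304^5 = 0.01707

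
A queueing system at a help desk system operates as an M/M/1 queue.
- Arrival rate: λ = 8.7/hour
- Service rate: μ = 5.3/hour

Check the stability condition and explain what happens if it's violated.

Stability requires ρ = λ/(cμ) < 1
ρ = 8.7/(1 × 5.3) = 8.7/5.30 = 1.6415
Since 1.6415 ≥ 1, the system is UNSTABLE.
Queue grows without bound. Need μ > λ = 8.7.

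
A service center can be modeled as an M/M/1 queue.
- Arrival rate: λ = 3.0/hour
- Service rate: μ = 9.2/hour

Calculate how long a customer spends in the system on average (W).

First, compute utilization: ρ = λ/μ = 3.0/9.2 = 0.3261
For M/M/1: W = 1/(μ-λ)
W = 1/(9.2-3.0) = 1/6.20
W = 0.1613 hours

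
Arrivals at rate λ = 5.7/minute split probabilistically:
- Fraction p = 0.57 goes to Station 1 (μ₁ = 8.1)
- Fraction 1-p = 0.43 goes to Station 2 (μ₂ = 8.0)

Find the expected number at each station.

Effective rates: λ₁ = 5.7×0.57 = 3.249, λ₂ = 5.7×0.43 = 2.451
Station 1: ρ₁ = 3.249/8.1 = 0.40111, L₁ = ρ₁/(1-ρ₁) = 0.40111/(1-0.40111) = 0.6698
Station 2: ρ₂ = 2.451/8.0 = 0.30638, L₂ = ρ₂/(1-ρ₂) = 0.30638/(1-0.30638) = 0.4417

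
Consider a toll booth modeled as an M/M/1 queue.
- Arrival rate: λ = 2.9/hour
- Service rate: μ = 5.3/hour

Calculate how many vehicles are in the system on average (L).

ρ = λ/μ = 2.9/5.3 = 0.5472
For M/M/1: L = λ/(μ-λ)
L = 2.9/(5.3-2.9) = 2.9/2.40
L = 1.2083 vehicles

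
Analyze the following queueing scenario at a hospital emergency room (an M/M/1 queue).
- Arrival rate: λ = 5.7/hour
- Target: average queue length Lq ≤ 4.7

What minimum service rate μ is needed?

For M/M/1: Lq = λ²/(μ(μ-λ))
Need Lq ≤ 4.7, i.e. μ(μ-λ) ≥ λ²/4.7
μ² - 5.7μ - 32.49/4.7 ≥ 0  →  μ² - 5.7μ - 6.91277 ≥ 0
Quadratic formula (positive root): μ = [λ + √(λ² + 4×6.91277)]/2
Discriminant: 32.49 + 4×6.91277 = 60.1411, √60.1411 = 7.7551
μ ≥ (5.7 + 7.7551)/2 = 6.7275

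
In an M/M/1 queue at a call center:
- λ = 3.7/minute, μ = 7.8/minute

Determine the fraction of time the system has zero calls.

ρ = λ/μ = 3.7/7.8 = 0.4744
P(0) = 1 - ρ = 1 - 0.4744 = 0.5256
The server is idle 52.56% of the time.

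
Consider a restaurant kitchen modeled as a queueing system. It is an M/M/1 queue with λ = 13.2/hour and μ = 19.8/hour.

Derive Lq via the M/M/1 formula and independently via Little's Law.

Method 1 (direct): Lq = λ²/(μ(μ-λ)) = 174.24/(19.8 × 6.60) = 1.3333

Method 2 (Little's Law):
W = 1/(μ-λ) = 1/6.60 = 0.15152
Wq = W - 1/μ = 0.15152 - 0.050505 = 0.10101
Lq = λWq = 13.2 × 0.10101 = 1.3333 ✔ (matches Method 1)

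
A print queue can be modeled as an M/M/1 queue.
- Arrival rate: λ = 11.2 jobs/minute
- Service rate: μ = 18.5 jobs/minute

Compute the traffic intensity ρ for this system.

Server utilization: ρ = λ/μ
ρ = 11.2/18.5 = 0.6054
The server is busy 60.54% of the time.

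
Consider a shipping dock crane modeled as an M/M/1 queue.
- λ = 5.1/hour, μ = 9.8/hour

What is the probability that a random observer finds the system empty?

ρ = λ/μ = 5.1/9.8 = 0.5204
P(0) = 1 - ρ = 1 - 0.5204 = 0.4796
The server is idle 47.96% of the time.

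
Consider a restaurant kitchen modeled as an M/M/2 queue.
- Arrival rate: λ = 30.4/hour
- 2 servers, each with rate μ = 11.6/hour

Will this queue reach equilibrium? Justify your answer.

Stability requires ρ = λ/(cμ) < 1
ρ = 30.4/(2 × 11.6) = 30.4/23.20 = 1.3103
Since 1.3103 ≥ 1, the system is UNSTABLE.
Need c > λ/μ = 30.4/11.6 = 2.62.
Minimum servers needed: c = 3.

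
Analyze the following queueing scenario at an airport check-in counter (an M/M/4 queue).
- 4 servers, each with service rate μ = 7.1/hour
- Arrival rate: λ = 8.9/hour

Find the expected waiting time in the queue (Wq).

Traffic intensity: ρ = λ/(cμ) = 8.9/(4×7.1) = 0.3134
Since ρ = 0.3134 < 1, system is stable.
Offered load a = λ/μ = cρ = 8.9/7.1 = 1.2535
P₀ = [ Σₙ₌₀^3 aⁿ/n! + a^4/(4!(1-ρ)) ]⁻¹
Σ = a^0/0! + a^1/1! + a^2/2! + a^3/3! = 1.0000 + 1.2535 + 0.7857 + 0.3283 = 3.3675
a^4/(4!(1-ρ)) = 2.4690/(24 × 0.6866) = 0.1498
P₀ = 1/(3.3675 + 0.1498) = 0.2843
Lq = P₀·a^4·ρ / (4!(1-ρ)²) = 0.2843 × 2.4690 × 0.3134 / (24 × 0.4714) = 0.01944
Wq = Lq/λ = 0.0194423/8.9 = 0.002185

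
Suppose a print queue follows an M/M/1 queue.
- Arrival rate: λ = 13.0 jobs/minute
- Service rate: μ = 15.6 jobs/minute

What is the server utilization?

Server utilization: ρ = λ/μ
ρ = 13.0/15.6 = 0.8333
The server is busy 83.33% of the time.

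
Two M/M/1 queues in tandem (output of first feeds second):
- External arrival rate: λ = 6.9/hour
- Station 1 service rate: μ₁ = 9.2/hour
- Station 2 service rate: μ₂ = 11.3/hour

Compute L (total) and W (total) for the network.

By Jackson's theorem, each station behaves as independent M/M/1.
Station 1: ρ₁ = 6.9/9.2 = 0.7500, L₁ = ρ₁/(1-ρ₁) = λ/(μ₁-λ) = 6.9/2.30 = 3.0000
Station 2: ρ₂ = 6.9/11.3 = 0.6106, L₂ = ρ₂/(1-ρ₂) = λ/(μ₂-λ) = 6.9/4.40 = 1.5682
Total: L = L₁ + L₂ = 3.0000 + 1.5682 = 4.5682
W = L/λ = 4.5682/6.9 = 0.6621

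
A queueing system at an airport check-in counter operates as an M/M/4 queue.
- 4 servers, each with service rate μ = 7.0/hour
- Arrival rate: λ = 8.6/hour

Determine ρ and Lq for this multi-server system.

Traffic intensity: ρ = λ/(cμ) = 8.6/(4×7.0) = 0.3071
Since ρ = 0.3071 < 1, system is stable.
Offered load a = λ/μ = cρ = 8.6/7.0 = 1.2286
P₀ = [ Σₙ₌₀^3 aⁿ/n! + a^4/(4!(1-ρ)) ]⁻¹
Σ = a^0/0! + a^1/1! + a^2/2! + a^3/3! = 1.00000 + 1.22857 + 0.754694 + 0.309065 = 3.2923
a^4/(4!(1-ρ)) = 2.2783/(24 × 0.6929) = 0.1370
P₀ = 1/(3.2923 + 0.1370) = 0.2916
Lq = P₀·a^4·ρ / (4!(1-ρ)²) = 0.2916 × 2.2783 × 0.3071 / (24 × 0.4801) = 0.01771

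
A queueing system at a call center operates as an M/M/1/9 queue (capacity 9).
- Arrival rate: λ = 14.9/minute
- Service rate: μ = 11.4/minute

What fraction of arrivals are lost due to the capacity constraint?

ρ = λ/μ = 14.9/11.4 = 1.30702
P₀ = (1-ρ)/(1-ρ^(K+1)) = (1-1.30702)/(1-1.30702^10) = -0.3070/-13.5486 = 0.02266
P_K = P₀×ρ^K = 0.02266 × 1.30702^9 = 0.02266 × 11.1312 = 0.2522
Blocking probability = 25.22%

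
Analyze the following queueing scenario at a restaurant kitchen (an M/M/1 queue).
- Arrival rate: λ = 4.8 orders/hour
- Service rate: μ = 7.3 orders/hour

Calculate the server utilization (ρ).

Server utilization: ρ = λ/μ
ρ = 4.8/7.3 = 0.6575
The server is busy 65.75% of the time.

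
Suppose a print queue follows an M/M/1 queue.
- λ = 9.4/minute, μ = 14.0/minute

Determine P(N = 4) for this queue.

ρ = λ/μ = 9.4/14.0 = 0.67143
P(n) = (1-ρ)ρⁿ
P(4) = (1-0.67143) × 0.67143^4
P(4) = 0.32857 × 0.20324
P(4) = 0.06678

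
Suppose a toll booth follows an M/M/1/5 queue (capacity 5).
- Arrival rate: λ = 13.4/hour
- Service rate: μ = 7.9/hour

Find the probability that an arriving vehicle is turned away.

ρ = λ/μ = 13.4/7.9 = 1.6962
P₀ = (1-ρ)/(1-ρ^(K+1)) = (1-1.6962)/(1-1.6962^6) = -0.6962/-22.8156 = 0.03051
P_K = P₀×ρ^K = 0.03051 × 1.6962^5 = 0.03051 × 14.0406 = 0.4284
Blocking probability = 42.84%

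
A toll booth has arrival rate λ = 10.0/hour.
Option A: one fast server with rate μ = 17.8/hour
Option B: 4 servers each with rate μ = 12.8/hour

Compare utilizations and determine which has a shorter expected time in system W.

Option A: single server μ = 17.8 (M/M/1)
  ρ_A = 10.0/17.8 = 0.5618
  W_A = 1/(μ-λ) = 1/(17.8-10.0) = 1/7.80 = 0.1282

Option B: 4 servers μ = 12.8 (M/M/4)
  ρ_B = λ/(cμ) = 10.0/(4×12.8) = 0.1953
  Offered load a = λ/μ = cρ = 10.0/12.8 = 0.7812
  P₀ = [ Σₙ₌₀^3 aⁿ/n! + a^4/(4!(1-ρ)) ]⁻¹
  Σ = a^0/0! + a^1/1! + a^2/2! + a^3/3! = 1.0000 + 0.7812 + 0.3052 + 0.07947 = 2.1659
  a^4/(4!(1-ρ)) = 0.3725/(24 × 0.8047) = 0.01929
  P₀ = 1/(2.1659 + 0.01929) = 0.4576
  Lq = P₀·a^4·ρ / (4!(1-ρ)²) = 0.45763 × 0.37253 × 0.19531 / (24 × 0.64752) = 0.002143
  Wq_B = Lq/λ = 0.0021426/10.0 = 0.00021426
  W_B = Wq_B + 1/μ = 0.00021426 + 0.078125 = 0.07834

Since W_B = 0.07834 < W_A = 0.1282, Option B (multiple servers) has the shorter time in system.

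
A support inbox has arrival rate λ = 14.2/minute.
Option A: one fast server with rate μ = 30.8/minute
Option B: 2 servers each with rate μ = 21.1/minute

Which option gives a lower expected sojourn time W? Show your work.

Option A: single server μ = 30.8 (M/M/1)
  ρ_A = 14.2/30.8 = 0.4610
  W_A = 1/(μ-λ) = 1/(30.8-14.2) = 1/16.60 = 0.06024

Option B: 2 servers μ = 21.1 (M/M/2)
  ρ_B = λ/(cμ) = 14.2/(2×21.1) = 0.3365
  Offered load a = λ/μ = cρ = 14.2/21.1 = 0.6730
  P₀ = [ Σₙ₌₀^1 aⁿ/n! + a^2/(2!(1-ρ)) ]⁻¹
  Σ = a^0/0! + a^1/1! = 1.0000 + 0.6730 = 1.6730
  a^2/(2!(1-ρ)) = 0.4529/(2 × 0.6635) = 0.3413
  P₀ = 1/(1.6730 + 0.3413) = 0.4965
  Lq = P₀·a^2·ρ / (2!(1-ρ)²) = 0.49645 × 0.45291 × 0.33649 / (2 × 0.44024) = 0.08593
  Wq_B = Lq/λ = 0.08593/14.2 = 0.006051
  W_B = Wq_B + 1/μ = 0.006051 + 0.04739 = 0.05344

Since W_B = 0.05344 < W_A = 0.06024, Option B (multiple servers) has the shorter time in system.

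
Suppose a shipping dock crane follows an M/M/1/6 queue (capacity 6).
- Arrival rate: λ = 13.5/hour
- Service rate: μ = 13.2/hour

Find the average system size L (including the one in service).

ρ = λ/μ = 13.5/13.2 = 1.02273
P₀ = (1-ρ)/(1-ρ^(K+1)) = (1-1.02273)/(1-1.02273^7) = -0.02273/-0.1704 = 0.1334
P_K = P₀×ρ^K = 0.1334 × 1.02273^6 = 0.1334 × 1.1444 = 0.1527
L = ρ[1 - (K+1)ρ^K + Kρ^(K+1)] / [(1-ρ)(1-ρ^(K+1))]
L = 1.02273 × (1 - 7×1.1443687 + 6×1.1703802) / ((1 - 1.02273) × (1 - 1.1703802)) = 3.0899 containers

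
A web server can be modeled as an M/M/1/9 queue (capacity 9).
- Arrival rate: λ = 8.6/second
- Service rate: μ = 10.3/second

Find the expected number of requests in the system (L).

ρ = λ/μ = 8.6/10.3 = 0.83495
P₀ = (1-ρ)/(1-ρ^(K+1)) = (1-0.83495)/(1-0.83495^10) = 0.16505/0.83533 = 0.1976
P_K = P₀×ρ^K = 0.1976 × 0.83495^9 = 0.1976 × 0.1972 = 0.03897
L = ρ[1 - (K+1)ρ^K + Kρ^(K+1)] / [(1-ρ)(1-ρ^(K+1))]
L = 0.83495 × (1 - 10×0.19722 + 9×0.16467) / ((1 - 0.83495) × (1 - 0.16467)) = 3.0875 requests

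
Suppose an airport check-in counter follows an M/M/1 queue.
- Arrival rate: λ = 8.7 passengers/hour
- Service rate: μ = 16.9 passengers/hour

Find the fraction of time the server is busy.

Server utilization: ρ = λ/μ
ρ = 8.7/16.9 = 0.5148
The server is busy 51.48% of the time.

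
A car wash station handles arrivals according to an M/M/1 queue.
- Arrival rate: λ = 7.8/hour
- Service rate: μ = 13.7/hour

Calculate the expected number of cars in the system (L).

ρ = λ/μ = 7.8/13.7 = 0.5693
For M/M/1: L = λ/(μ-λ)
L = 7.8/(13.7-7.8) = 7.8/5.90
L = 1.3220 cars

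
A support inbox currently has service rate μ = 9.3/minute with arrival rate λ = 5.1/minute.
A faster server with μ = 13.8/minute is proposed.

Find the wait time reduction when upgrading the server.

System 1: ρ₁ = 5.1/9.3 = 0.5484, W₁ = 1/(9.3-5.1) = 0.238095
System 2: ρ₂ = 5.1/13.8 = 0.3696, W₂ = 1/(13.8-5.1) = 0.114943
Improvement: (W₁-W₂)/W₁ = (0.238095-0.114943)/0.238095 = 51.72%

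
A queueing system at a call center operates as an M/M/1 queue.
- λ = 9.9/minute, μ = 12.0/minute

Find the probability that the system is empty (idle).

ρ = λ/μ = 9.9/12.0 = 0.8250
P(0) = 1 - ρ = 1 - 0.8250 = 0.1750
The server is idle 17.50% of the time.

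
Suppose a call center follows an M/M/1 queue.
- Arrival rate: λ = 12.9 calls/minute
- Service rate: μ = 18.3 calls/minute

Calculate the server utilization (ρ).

Server utilization: ρ = λ/μ
ρ = 12.9/18.3 = 0.7049
The server is busy 70.49% of the time.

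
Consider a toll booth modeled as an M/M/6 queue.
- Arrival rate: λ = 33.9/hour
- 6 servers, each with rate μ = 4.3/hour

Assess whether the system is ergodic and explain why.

Stability requires ρ = λ/(cμ) < 1
ρ = 33.9/(6 × 4.3) = 33.9/25.80 = 1.3140
Since 1.3140 ≥ 1, the system is UNSTABLE.
Need c > λ/μ = 33.9/4.3 = 7.88.
Minimum servers needed: c = 8.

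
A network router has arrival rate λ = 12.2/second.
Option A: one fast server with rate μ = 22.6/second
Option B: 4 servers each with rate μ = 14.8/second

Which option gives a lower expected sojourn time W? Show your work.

Option A: single server μ = 22.6 (M/M/1)
  ρ_A = 12.2/22.6 = 0.5398
  W_A = 1/(μ-λ) = 1/(22.6-12.2) = 1/10.40 = 0.09615

Option B: 4 servers μ = 14.8 (M/M/4)
  ρ_B = λ/(cμ) = 12.2/(4×14.8) = 0.2061
  Offered load a = λ/μ = cρ = 12.2/14.8 = 0.8243
  P₀ = [ Σₙ₌₀^3 aⁿ/n! + a^4/(4!(1-ρ)) ]⁻¹
  Σ = a^0/0! + a^1/1! + a^2/2! + a^3/3! = 1.0000 + 0.82432 + 0.33976 + 0.093356 = 2.2574
  a^4/(4!(1-ρ)) = 0.4617/(24 × 0.7939) = 0.02423
  P₀ = 1/(2.2574 + 0.02423) = 0.4383
  Lq = P₀·a^4·ρ / (4!(1-ρ)²) = 0.4383 × 0.4617 × 0.2061 / (24 × 0.6303) = 0.002757
  Wq_B = Lq/λ = 0.00275686/12.2 = 0.00022597
  W_B = Wq_B + 1/μ = 0.00022597 + 0.067568 = 0.06779

Since W_B = 0.06779 < W_A = 0.09615, Option B (multiple servers) has the shorter time in system.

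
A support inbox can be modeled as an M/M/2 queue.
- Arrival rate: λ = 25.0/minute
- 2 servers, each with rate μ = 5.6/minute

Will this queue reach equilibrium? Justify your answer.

Stability requires ρ = λ/(cμ) < 1
ρ = 25.0/(2 × 5.6) = 25.0/11.20 = 2.2321
Since 2.2321 ≥ 1, the system is UNSTABLE.
Need c > λ/μ = 25.0/5.6 = 4.46.
Minimum servers needed: c = 5.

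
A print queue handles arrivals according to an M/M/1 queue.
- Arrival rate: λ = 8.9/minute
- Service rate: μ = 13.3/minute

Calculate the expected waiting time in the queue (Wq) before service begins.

First, compute utilization: ρ = λ/μ = 8.9/13.3 = 0.6692
For M/M/1: Wq = λ/(μ(μ-λ))
Wq = 8.9/(13.3 × (13.3-8.9))
Wq = 8.9/(13.3 × 4.40)
Wq = 0.1521 minutes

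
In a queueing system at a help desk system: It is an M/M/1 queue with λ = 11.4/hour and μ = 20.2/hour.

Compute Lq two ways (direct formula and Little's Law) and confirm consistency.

Method 1 (direct): Lq = λ²/(μ(μ-λ)) = 129.96/(20.2 × 8.80) = 0.7311

Method 2 (Little's Law):
W = 1/(μ-λ) = 1/8.80 = 0.11364
Wq = W - 1/μ = 0.11364 - 0.049505 = 0.06413
Lq = λWq = 11.4 × 0.06413 = 0.7311 ✔ (matches Method 1)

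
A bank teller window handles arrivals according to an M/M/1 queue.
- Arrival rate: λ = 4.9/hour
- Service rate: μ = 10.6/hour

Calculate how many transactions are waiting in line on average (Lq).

ρ = λ/μ = 4.9/10.6 = 0.4623
For M/M/1: Lq = λ²/(μ(μ-λ))
Lq = 24.01/(10.6 × 5.70)
Lq = 0.3974 transactions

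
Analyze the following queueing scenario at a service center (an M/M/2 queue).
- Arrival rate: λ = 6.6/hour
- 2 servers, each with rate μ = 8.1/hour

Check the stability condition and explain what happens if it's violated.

Stability requires ρ = λ/(cμ) < 1
ρ = 6.6/(2 × 8.1) = 6.6/16.20 = 0.4074
Since 0.4074 < 1, the system is STABLE.
The servers are busy 40.74% of the time.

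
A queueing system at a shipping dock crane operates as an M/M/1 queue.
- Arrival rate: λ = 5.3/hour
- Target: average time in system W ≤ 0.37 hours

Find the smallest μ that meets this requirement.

For M/M/1: W = 1/(μ-λ)
Need W ≤ 0.37, so 1/(μ-λ) ≤ 0.37
μ - λ ≥ 1/0.37 = 2.7027
μ ≥ 5.3 + 2.7027 = 8.0027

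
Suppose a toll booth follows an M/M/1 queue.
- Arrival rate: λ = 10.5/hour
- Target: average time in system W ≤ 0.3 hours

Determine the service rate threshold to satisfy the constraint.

For M/M/1: W = 1/(μ-λ)
Need W ≤ 0.3, so 1/(μ-λ) ≤ 0.3
μ - λ ≥ 1/0.3 = 3.3333
μ ≥ 10.5 + 3.3333 = 13.8333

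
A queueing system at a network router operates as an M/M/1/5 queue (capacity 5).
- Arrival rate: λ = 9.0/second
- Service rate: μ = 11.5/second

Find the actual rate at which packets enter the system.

ρ = λ/μ = 9.0/11.5 = 0.78261
P₀ = (1-ρ)/(1-ρ^(K+1)) = (1-0.78261)/(1-0.78261^6) = 0.21739/0.77024 = 0.2822
P_K = P₀×ρ^K = 0.28224 × 0.78261^5 = 0.28224 × 0.29358 = 0.08286
λ_eff = λ(1-P_K) = 9.0 × (1 - 0.08286) = 9.0 × 0.91714 = 8.2543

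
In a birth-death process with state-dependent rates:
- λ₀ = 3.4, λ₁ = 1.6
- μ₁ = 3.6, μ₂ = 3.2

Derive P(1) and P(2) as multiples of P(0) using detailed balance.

Balance equations:
State 0: λ₀P₀ = μ₁P₁ → P₁ = (λ₀/μ₁)P₀ = (3.4/3.6)P₀ = 0.9444P₀
State 1: P₂ = (λ₀λ₁)/(μ₁μ₂)P₀ = (3.4×1.6)/(3.6×3.2)P₀ = 0.4722P₀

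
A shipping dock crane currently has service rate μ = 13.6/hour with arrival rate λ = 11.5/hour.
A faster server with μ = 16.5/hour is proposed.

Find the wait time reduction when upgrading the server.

System 1: ρ₁ = 11.5/13.6 = 0.8456, W₁ = 1/(13.6-11.5) = 0.4762
System 2: ρ₂ = 11.5/16.5 = 0.6970, W₂ = 1/(16.5-11.5) = 0.2000
Improvement: (W₁-W₂)/W₁ = (0.4762-0.2000)/0.4762 = 58.00%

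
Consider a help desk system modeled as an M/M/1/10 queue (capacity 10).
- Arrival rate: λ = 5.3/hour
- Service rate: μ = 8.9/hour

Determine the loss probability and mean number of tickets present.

ρ = λ/μ = 5.3/8.9 = 0.59551
P₀ = (1-ρ)/(1-ρ^(K+1)) = (1-0.59551)/(1-0.59551^11) = 0.4045/0.9967 = 0.4058
P_K = P₀×ρ^K = 0.4058 × 0.59551^10 = 0.4058 × 0.005609 = 0.002276
Blocking probability P_10 = 0.002276 (0.23%)
L = ρ[1 - (K+1)ρ^K + Kρ^(K+1)] / [(1-ρ)(1-ρ^(K+1))]
L = 0.59551 × (1 - 11×0.005609 + 10×0.003340) / ((1 - 0.59551) × (1 - 0.003340)) = 1.4354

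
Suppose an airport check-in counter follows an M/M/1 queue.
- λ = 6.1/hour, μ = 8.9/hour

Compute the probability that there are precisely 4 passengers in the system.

ρ = λ/μ = 6.1/8.9 = 0.6854
P(n) = (1-ρ)ρⁿ
P(4) = (1-0.6854) × 0.6854^4
P(4) = 0.3146 × 0.2207
P(4) = 0.06943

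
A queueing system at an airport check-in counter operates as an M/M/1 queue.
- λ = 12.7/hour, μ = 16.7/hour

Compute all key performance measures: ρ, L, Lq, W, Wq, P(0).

Step 1: ρ = λ/μ = 12.7/16.7 = 0.7605
Step 2: L = λ/(μ-λ) = 12.7/4.00 = 3.1750
Step 3: Lq = λ²/(μ(μ-λ)) = 161.29/(16.7×4.00) = 2.4145
Step 4: W = 1/(μ-λ) = 1/4.00 = 0.2500
Step 5: Wq = λ/(μ(μ-λ)) = 12.7/(16.7×4.00) = 0.1901
Step 6: P(0) = 1-ρ = 0.2395
Verify: L = λW = 12.7×0.2500 = 3.1750 ✔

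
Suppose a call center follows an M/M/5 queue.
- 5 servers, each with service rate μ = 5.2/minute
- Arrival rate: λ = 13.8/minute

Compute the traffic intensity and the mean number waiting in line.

Traffic intensity: ρ = λ/(cμ) = 13.8/(5×5.2) = 0.5308
Since ρ = 0.5308 < 1, system is stable.
Offered load a = λ/μ = cρ = 13.8/5.2 = 2.6538
P₀ = [ Σₙ₌₀^4 aⁿ/n! + a^5/(5!(1-ρ)) ]⁻¹
Σ = a^0/0! + a^1/1! + a^2/2! + a^3/3! + a^4/4! = 1.00000 + 2.65385 + 3.52145 + 3.11513 + 2.06677 = 12.3572
a^5/(5!(1-ρ)) = 131.6372/(120 × 0.46923) = 2.3378
P₀ = 1/(12.3572 + 2.3378) = 0.06805
Lq = P₀·a^5·ρ / (5!(1-ρ)²) = 0.068050 × 131.6372 × 0.53077 / (120 × 0.22018) = 0.1800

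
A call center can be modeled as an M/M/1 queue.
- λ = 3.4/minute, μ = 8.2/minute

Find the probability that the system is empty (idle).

ρ = λ/μ = 3.4/8.2 = 0.4146
P(0) = 1 - ρ = 1 - 0.4146 = 0.5854
The server is idle 58.54% of the time.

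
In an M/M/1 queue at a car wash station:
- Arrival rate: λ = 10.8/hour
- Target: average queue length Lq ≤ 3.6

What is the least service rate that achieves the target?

For M/M/1: Lq = λ²/(μ(μ-λ))
Need Lq ≤ 3.6, i.e. μ(μ-λ) ≥ λ²/3.6
μ² - 10.8μ - 116.64/3.6 ≥ 0  →  μ² - 10.8μ - 32.4000 ≥ 0
Quadratic formula (positive root): μ = [λ + √(λ² + 4×32.4000)]/2
Discriminant: 116.64 + 4×32.4000 = 246.2400, √246.2400 = 15.6920
μ ≥ (10.8 + 15.6920)/2 = 13.2460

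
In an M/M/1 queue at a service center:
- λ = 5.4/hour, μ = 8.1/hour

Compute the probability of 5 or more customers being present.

ρ = λ/μ = 5.4/8.1 = 0.6667
P(N ≥ n) = ρⁿ
P(N ≥ 5) = 0.6667^5
P(N ≥ 5) = 0.1317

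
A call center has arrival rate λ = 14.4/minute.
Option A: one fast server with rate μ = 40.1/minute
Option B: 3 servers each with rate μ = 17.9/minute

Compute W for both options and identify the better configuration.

Option A: single server μ = 40.1 (M/M/1)
  ρ_A = 14.4/40.1 = 0.3591
  W_A = 1/(μ-λ) = 1/(40.1-14.4) = 1/25.70 = 0.03891

Option B: 3 servers μ = 17.9 (M/M/3)
  ρ_B = λ/(cμ) = 14.4/(3×17.9) = 0.2682
  Offered load a = λ/μ = cρ = 14.4/17.9 = 0.8045
  P₀ = [ Σₙ₌₀^2 aⁿ/n! + a^3/(3!(1-ρ)) ]⁻¹
  Σ = a^0/0! + a^1/1! + a^2/2! = 1.0000 + 0.8045 + 0.3236 = 2.1281
  a^3/(3!(1-ρ)) = 0.5206/(6 × 0.7318) = 0.1186
  P₀ = 1/(2.1281 + 0.1186) = 0.4451
  Lq = P₀·a^3·ρ / (3!(1-ρ)²) = 0.4451 × 0.5206 × 0.2682 / (6 × 0.5356) = 0.01934
  Wq_B = Lq/λ = 0.01934/14.4 = 0.001343
  W_B = Wq_B + 1/μ = 0.001343 + 0.05587 = 0.05721

Since W_A = 0.03891 < W_B = 0.05721, Option A (single fast server) has the shorter time in system.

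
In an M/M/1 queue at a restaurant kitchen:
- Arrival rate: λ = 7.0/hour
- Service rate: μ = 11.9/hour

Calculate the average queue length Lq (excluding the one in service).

ρ = λ/μ = 7.0/11.9 = 0.5882
For M/M/1: Lq = λ²/(μ(μ-λ))
Lq = 49.00/(11.9 × 4.90)
Lq = 0.8403 orders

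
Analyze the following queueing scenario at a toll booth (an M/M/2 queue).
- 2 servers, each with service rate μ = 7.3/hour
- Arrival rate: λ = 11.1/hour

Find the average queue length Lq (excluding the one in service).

Traffic intensity: ρ = λ/(cμ) = 11.1/(2×7.3) = 0.7603
Since ρ = 0.7603 < 1, system is stable.
Offered load a = λ/μ = cρ = 11.1/7.3 = 1.5205
P₀ = [ Σₙ₌₀^1 aⁿ/n! + a^2/(2!(1-ρ)) ]⁻¹
Σ = a^0/0! + a^1/1! = 1.0000 + 1.5205 = 2.5205
a^2/(2!(1-ρ)) = 2.3121/(2 × 0.23973) = 4.8223
P₀ = 1/(2.5205 + 4.8223) = 0.1362
Lq = P₀·a^2·ρ / (2!(1-ρ)²) = 0.13619 × 2.3121 × 0.76027 / (2 × 0.057469) = 2.0828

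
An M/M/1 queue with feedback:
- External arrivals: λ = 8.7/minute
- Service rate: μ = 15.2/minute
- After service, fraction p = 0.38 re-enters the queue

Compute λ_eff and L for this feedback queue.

Effective arrival rate: λ_eff = λ/(1-p) = 8.7/(1-0.38) = 8.7/0.62 = 14.03226
ρ = λ_eff/μ = 14.03226/15.2 = 0.923175
L = ρ/(1-ρ) = 0.923175/(1-0.923175) = 12.0166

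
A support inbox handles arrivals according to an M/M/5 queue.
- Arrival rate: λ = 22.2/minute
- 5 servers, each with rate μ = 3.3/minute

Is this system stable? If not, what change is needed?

Stability requires ρ = λ/(cμ) < 1
ρ = 22.2/(5 × 3.3) = 22.2/16.50 = 1.3455
Since 1.3455 ≥ 1, the system is UNSTABLE.
Need c > λ/μ = 22.2/3.3 = 6.73.
Minimum servers needed: c = 7.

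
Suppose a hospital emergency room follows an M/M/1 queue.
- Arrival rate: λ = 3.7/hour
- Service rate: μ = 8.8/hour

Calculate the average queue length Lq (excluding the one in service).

ρ = λ/μ = 3.7/8.8 = 0.4205
For M/M/1: Lq = λ²/(μ(μ-λ))
Lq = 13.69/(8.8 × 5.10)
Lq = 0.3050 patients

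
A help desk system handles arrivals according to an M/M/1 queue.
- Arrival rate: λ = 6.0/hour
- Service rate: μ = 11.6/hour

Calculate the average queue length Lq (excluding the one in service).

ρ = λ/μ = 6.0/11.6 = 0.5172
For M/M/1: Lq = λ²/(μ(μ-λ))
Lq = 36.00/(11.6 × 5.60)
Lq = 0.5542 tickets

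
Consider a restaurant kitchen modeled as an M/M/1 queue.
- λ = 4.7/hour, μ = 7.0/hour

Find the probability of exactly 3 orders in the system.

ρ = λ/μ = 4.7/7.0 = 0.67143
P(n) = (1-ρ)ρⁿ
P(3) = (1-0.67143) × 0.67143^3
P(3) = 0.328570 × 0.302693
P(3) = 0.09946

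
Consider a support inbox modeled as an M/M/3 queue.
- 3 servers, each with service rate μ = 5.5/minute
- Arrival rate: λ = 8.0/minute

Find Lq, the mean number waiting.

Traffic intensity: ρ = λ/(cμ) = 8.0/(3×5.5) = 0.4848
Since ρ = 0.4848 < 1, system is stable.
Offered load a = λ/μ = cρ = 8.0/5.5 = 1.4545
P₀ = [ Σₙ₌₀^2 aⁿ/n! + a^3/(3!(1-ρ)) ]⁻¹
Σ = a^0/0! + a^1/1! + a^2/2! = 1.0000 + 1.4545 + 1.0579 = 3.5124
a^3/(3!(1-ρ)) = 3.0774/(6 × 0.51515) = 0.9956
P₀ = 1/(3.5124 + 0.9956) = 0.2218
Lq = P₀·a^3·ρ / (3!(1-ρ)²) = 0.22183 × 3.0774 × 0.48485 / (6 × 0.26538) = 0.2079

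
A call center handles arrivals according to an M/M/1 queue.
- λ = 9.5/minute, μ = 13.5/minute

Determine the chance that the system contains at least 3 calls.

ρ = λ/μ = 9.5/13.5 = 0.7037
P(N ≥ n) = ρⁿ
P(N ≥ 3) = 0.7037^3
P(N ≥ 3) = 0.3485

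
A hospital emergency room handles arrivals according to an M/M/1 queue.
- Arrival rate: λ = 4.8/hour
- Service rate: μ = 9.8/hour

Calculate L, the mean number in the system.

ρ = λ/μ = 4.8/9.8 = 0.4898
For M/M/1: L = λ/(μ-λ)
L = 4.8/(9.8-4.8) = 4.8/5.00
L = 0.9600 patients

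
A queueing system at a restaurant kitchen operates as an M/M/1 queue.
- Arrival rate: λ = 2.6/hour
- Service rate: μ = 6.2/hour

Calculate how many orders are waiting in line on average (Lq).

ρ = λ/μ = 2.6/6.2 = 0.4194
For M/M/1: Lq = λ²/(μ(μ-λ))
Lq = 6.76/(6.2 × 3.60)
Lq = 0.3029 orders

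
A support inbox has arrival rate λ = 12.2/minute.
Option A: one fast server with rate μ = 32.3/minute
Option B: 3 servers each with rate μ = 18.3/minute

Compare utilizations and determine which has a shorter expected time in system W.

Option A: single server μ = 32.3 (M/M/1)
  ρ_A = 12.2/32.3 = 0.3777
  W_A = 1/(μ-λ) = 1/(32.3-12.2) = 1/20.10 = 0.04975

Option B: 3 servers μ = 18.3 (M/M/3)
  ρ_B = λ/(cμ) = 12.2/(3×18.3) = 0.2222
  Offered load a = λ/μ = cρ = 12.2/18.3 = 0.6667
  P₀ = [ Σₙ₌₀^2 aⁿ/n! + a^3/(3!(1-ρ)) ]⁻¹
  Σ = a^0/0! + a^1/1! + a^2/2! = 1.0000 + 0.6667 + 0.2222 = 1.8889
  a^3/(3!(1-ρ)) = 0.2963/(6 × 0.7778) = 0.06349
  P₀ = 1/(1.8889 + 0.06349) = 0.5122
  Lq = P₀·a^3·ρ / (3!(1-ρ)²) = 0.51220 × 0.29630 × 0.22222 / (6 × 0.60494) = 0.009292
  Wq_B = Lq/λ = 0.0092915/12.2 = 0.00076160
  W_B = Wq_B + 1/μ = 0.00076160 + 0.054645 = 0.05541

Since W_A = 0.04975 < W_B = 0.05541, Option A (single fast server) has the shorter time in system.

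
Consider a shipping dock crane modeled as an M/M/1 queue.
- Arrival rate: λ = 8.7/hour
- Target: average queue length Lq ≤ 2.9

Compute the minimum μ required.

For M/M/1: Lq = λ²/(μ(μ-λ))
Need Lq ≤ 2.9, i.e. μ(μ-λ) ≥ λ²/2.9
μ² - 8.7μ - 75.69/2.9 ≥ 0  →  μ² - 8.7μ - 26.1000 ≥ 0
Quadratic formula (positive root): μ = [λ + √(λ² + 4×26.1000)]/2
Discriminant: 75.69 + 4×26.1000 = 180.0900, √180.0900 = 13.4198
μ ≥ (8.7 + 13.4198)/2 = 11.0599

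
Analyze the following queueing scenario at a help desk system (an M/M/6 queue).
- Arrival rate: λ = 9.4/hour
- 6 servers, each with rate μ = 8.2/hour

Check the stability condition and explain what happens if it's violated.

Stability requires ρ = λ/(cμ) < 1
ρ = 9.4/(6 × 8.2) = 9.4/49.20 = 0.1911
Since 0.1911 < 1, the system is STABLE.
The servers are busy 19.11% of the time.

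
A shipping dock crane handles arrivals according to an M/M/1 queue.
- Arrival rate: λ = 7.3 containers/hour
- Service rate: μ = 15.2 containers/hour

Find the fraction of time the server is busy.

Server utilization: ρ = λ/μ
ρ = 7.3/15.2 = 0.4803
The server is busy 48.03% of the time.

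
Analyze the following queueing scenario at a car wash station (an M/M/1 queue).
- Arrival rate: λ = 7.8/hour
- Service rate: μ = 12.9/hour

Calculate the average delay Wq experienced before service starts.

First, compute utilization: ρ = λ/μ = 7.8/12.9 = 0.6047
For M/M/1: Wq = λ/(μ(μ-λ))
Wq = 7.8/(12.9 × (12.9-7.8))
Wq = 7.8/(12.9 × 5.10)
Wq = 0.1186 hours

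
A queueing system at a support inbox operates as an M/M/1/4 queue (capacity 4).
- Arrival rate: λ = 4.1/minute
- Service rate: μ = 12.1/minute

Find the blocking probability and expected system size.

ρ = λ/μ = 4.1/12.1 = 0.338843
P₀ = (1-ρ)/(1-ρ^(K+1)) = (1-0.338843)/(1-0.338843^5) = 0.66116/0.99553 = 0.6641
P_K = P₀×ρ^K = 0.664123 × 0.338843^4 = 0.664123 × 0.0131824 = 0.008755
Blocking probability P_4 = 0.008755 (0.88%)
L = ρ[1 - (K+1)ρ^K + Kρ^(K+1)] / [(1-ρ)(1-ρ^(K+1))]
L = 0.338843 × (1 - 5×0.01318 + 4×0.004467) / ((1 - 0.338843) × (1 - 0.004467)) = 0.4901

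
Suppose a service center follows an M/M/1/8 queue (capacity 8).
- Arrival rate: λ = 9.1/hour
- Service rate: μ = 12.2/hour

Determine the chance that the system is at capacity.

ρ = λ/μ = 9.1/12.2 = 0.7459
P₀ = (1-ρ)/(1-ρ^(K+1)) = (1-0.7459)/(1-0.7459^9) = 0.2541/0.9285 = 0.2737
P_K = P₀×ρ^K = 0.27366 × 0.7459^8 = 0.27366 × 0.095818 = 0.02622
Blocking probability = 2.62%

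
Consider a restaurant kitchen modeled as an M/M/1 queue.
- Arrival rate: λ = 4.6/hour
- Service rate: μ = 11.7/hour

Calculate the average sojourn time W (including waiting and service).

First, compute utilization: ρ = λ/μ = 4.6/11.7 = 0.3932
For M/M/1: W = 1/(μ-λ)
W = 1/(11.7-4.6) = 1/7.10
W = 0.1408 hours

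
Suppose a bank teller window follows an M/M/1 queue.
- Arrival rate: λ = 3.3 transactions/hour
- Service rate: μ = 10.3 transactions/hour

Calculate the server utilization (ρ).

Server utilization: ρ = λ/μ
ρ = 3.3/10.3 = 0.3204
The server is busy 32.04% of the time.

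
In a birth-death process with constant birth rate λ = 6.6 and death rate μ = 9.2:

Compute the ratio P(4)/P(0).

For constant rates: P(n)/P(0) = (λ/μ)^n
P(4)/P(0) = (6.6/9.2)^4 = 0.7174^4 = 0.2649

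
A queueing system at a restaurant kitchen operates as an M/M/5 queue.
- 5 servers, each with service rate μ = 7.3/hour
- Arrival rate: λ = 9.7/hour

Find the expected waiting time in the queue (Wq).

Traffic intensity: ρ = λ/(cμ) = 9.7/(5×7.3) = 0.2658
Since ρ = 0.2658 < 1, system is stable.
Offered load a = λ/μ = cρ = 9.7/7.3 = 1.3288
P₀ = [ Σₙ₌₀^4 aⁿ/n! + a^5/(5!(1-ρ)) ]⁻¹
Σ = a^0/0! + a^1/1! + a^2/2! + a^3/3! + a^4/4! = 1.0000 + 1.3288 + 0.8828 + 0.3910 + 0.1299 = 3.7325
a^5/(5!(1-ρ)) = 4.1423/(120 × 0.73425) = 0.04701
P₀ = 1/(3.7325 + 0.04701) = 0.2646
Lq = P₀·a^5·ρ / (5!(1-ρ)²) = 0.26459 × 4.1423 × 0.26575 / (120 × 0.53912) = 0.004502
Wq = Lq/λ = 0.004502/9.7 = 0.0004641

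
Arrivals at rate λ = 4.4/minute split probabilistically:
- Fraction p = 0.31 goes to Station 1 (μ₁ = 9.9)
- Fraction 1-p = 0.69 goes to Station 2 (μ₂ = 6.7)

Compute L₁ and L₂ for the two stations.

Effective rates: λ₁ = 4.4×0.31 = 1.364, λ₂ = 4.4×0.69 = 3.036
Station 1: ρ₁ = 1.364/9.9 = 0.1378, L₁ = ρ₁/(1-ρ₁) = 0.1378/(1-0.1378) = 0.1598
Station 2: ρ₂ = 3.036/6.7 = 0.45313, L₂ = ρ₂/(1-ρ₂) = 0.45313/(1-0.45313) = 0.8286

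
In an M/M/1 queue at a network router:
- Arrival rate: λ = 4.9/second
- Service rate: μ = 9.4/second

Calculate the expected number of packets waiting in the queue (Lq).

ρ = λ/μ = 4.9/9.4 = 0.5213
For M/M/1: Lq = λ²/(μ(μ-λ))
Lq = 24.01/(9.4 × 4.50)
Lq = 0.5676 packets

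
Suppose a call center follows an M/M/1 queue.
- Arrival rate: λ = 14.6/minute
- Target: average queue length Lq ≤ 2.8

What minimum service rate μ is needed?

For M/M/1: Lq = λ²/(μ(μ-λ))
Need Lq ≤ 2.8, i.e. μ(μ-λ) ≥ λ²/2.8
μ² - 14.6μ - 213.16/2.8 ≥ 0  →  μ² - 14.6μ - 76.12857 ≥ 0
Quadratic formula (positive root): μ = [λ + √(λ² + 4×76.12857)]/2
Discriminant: 213.16 + 4×76.12857 = 517.6743, √517.6743 = 22.7525
μ ≥ (14.6 + 22.7525)/2 = 18.6762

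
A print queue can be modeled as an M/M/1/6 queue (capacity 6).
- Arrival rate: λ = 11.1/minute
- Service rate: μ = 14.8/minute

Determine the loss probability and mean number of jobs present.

ρ = λ/μ = 11.1/14.8 = 0.7500
P₀ = (1-ρ)/(1-ρ^(K+1)) = (1-0.7500)/(1-0.7500^7) = 0.2500/0.8665 = 0.2885
P_K = P₀×ρ^K = 0.2885 × 0.7500^6 = 0.2885 × 0.1780 = 0.05135
Blocking probability P_6 = 0.05135 (5.13%)
L = ρ[1 - (K+1)ρ^K + Kρ^(K+1)] / [(1-ρ)(1-ρ^(K+1))]
L = 0.7500 × (1 - 7×0.177979 + 6×0.133484) / ((1 - 0.7500) × (1 - 0.133484)) = 1.9217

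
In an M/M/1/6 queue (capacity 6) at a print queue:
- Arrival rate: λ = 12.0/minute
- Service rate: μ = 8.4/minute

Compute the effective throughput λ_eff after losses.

ρ = λ/μ = 12.0/8.4 = 1.4286
P₀ = (1-ρ)/(1-ρ^(K+1)) = (1-1.4286)/(1-1.4286^7) = -0.4286/-11.1444 = 0.03846
P_K = P₀×ρ^K = 0.03846 × 1.4286^6 = 0.03846 × 8.5009 = 0.3269
λ_eff = λ(1-P_K) = 12.0 × (1 - 0.326924) = 12.0 × 0.673076 = 8.0769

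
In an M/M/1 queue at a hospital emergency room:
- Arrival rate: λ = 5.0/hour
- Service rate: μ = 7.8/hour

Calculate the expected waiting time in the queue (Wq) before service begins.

First, compute utilization: ρ = λ/μ = 5.0/7.8 = 0.6410
For M/M/1: Wq = λ/(μ(μ-λ))
Wq = 5.0/(7.8 × (7.8-5.0))
Wq = 5.0/(7.8 × 2.80)
Wq = 0.2289 hours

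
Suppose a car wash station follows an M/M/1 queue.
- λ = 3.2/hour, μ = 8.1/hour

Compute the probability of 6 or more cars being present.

ρ = λ/μ = 3.2/8.1 = 0.39506
P(N ≥ n) = ρⁿ
P(N ≥ 6) = 0.39506^6
P(N ≥ 6) = 0.003802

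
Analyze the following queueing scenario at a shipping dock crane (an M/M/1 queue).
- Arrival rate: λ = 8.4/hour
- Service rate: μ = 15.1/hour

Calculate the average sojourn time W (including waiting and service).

First, compute utilization: ρ = λ/μ = 8.4/15.1 = 0.5563
For M/M/1: W = 1/(μ-λ)
W = 1/(15.1-8.4) = 1/6.70
W = 0.1493 hours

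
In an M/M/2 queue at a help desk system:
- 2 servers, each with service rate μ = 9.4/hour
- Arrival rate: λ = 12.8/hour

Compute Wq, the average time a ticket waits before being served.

Traffic intensity: ρ = λ/(cμ) = 12.8/(2×9.4) = 0.6809
Since ρ = 0.6809 < 1, system is stable.
Offered load a = λ/μ = cρ = 12.8/9.4 = 1.3617
P₀ = [ Σₙ₌₀^1 aⁿ/n! + a^2/(2!(1-ρ)) ]⁻¹
Σ = a^0/0! + a^1/1! = 1.0000 + 1.3617 = 2.3617
a^2/(2!(1-ρ)) = 1.85423/(2 × 0.319149) = 2.9050
P₀ = 1/(2.3617 + 2.9050) = 0.1899
Lq = P₀·a^2·ρ / (2!(1-ρ)²) = 0.189873 × 1.85423 × 0.680851 / (2 × 0.101856) = 1.1767
Wq = Lq/λ = 1.1767/12.8 = 0.09193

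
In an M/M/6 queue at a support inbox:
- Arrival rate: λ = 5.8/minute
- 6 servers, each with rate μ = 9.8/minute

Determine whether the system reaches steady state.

Stability requires ρ = λ/(cμ) < 1
ρ = 5.8/(6 × 9.8) = 5.8/58.80 = 0.09864
Since 0.09864 < 1, the system is STABLE.
The servers are busy 9.86% of the time.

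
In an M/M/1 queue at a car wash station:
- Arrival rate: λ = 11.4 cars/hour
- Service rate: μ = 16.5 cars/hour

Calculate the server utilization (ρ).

Server utilization: ρ = λ/μ
ρ = 11.4/16.5 = 0.6909
The server is busy 69.09% of the time.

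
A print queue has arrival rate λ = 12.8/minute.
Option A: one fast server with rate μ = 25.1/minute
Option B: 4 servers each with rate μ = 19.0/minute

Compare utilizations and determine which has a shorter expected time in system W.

Option A: single server μ = 25.1 (M/M/1)
  ρ_A = 12.8/25.1 = 0.5100
  W_A = 1/(μ-λ) = 1/(25.1-12.8) = 1/12.30 = 0.08130

Option B: 4 servers μ = 19.0 (M/M/4)
  ρ_B = λ/(cμ) = 12.8/(4×19.0) = 0.1684
  Offered load a = λ/μ = cρ = 12.8/19.0 = 0.6737
  P₀ = [ Σₙ₌₀^3 aⁿ/n! + a^4/(4!(1-ρ)) ]⁻¹
  Σ = a^0/0! + a^1/1! + a^2/2! + a^3/3! = 1.0000 + 0.6737 + 0.2269 + 0.05096 = 1.9516
  a^4/(4!(1-ρ)) = 0.2060/(24 × 0.8316) = 0.01032
  P₀ = 1/(1.9516 + 0.01032) = 0.5097
  Lq = P₀·a^4·ρ / (4!(1-ρ)²) = 0.5097 × 0.2060 × 0.1684 / (24 × 0.6915) = 0.001065
  Wq_B = Lq/λ = 0.00106544/12.8 = 0.00008324
  W_B = Wq_B + 1/μ = 0.00008324 + 0.05263 = 0.05271

Since W_B = 0.05271 < W_A = 0.08130, Option B (multiple servers) has the shorter time in system.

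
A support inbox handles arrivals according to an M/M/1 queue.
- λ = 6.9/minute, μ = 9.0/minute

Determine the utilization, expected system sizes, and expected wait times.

Step 1: ρ = λ/μ = 6.9/9.0 = 0.7667
Step 2: L = λ/(μ-λ) = 6.9/2.10 = 3.2857
Step 3: Lq = λ²/(μ(μ-λ)) = 47.61/(9.0×2.10) = 2.5190
Step 4: W = 1/(μ-λ) = 1/2.10 = 0.47619
Step 5: Wq = λ/(μ(μ-λ)) = 6.9/(9.0×2.10) = 0.3651
Step 6: P(0) = 1-ρ = 0.2333
Verify: L = λW = 6.9×0.47619 = 3.2857 ✔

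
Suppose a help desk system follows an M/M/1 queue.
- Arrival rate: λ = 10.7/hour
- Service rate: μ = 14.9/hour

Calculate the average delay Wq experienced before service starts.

First, compute utilization: ρ = λ/μ = 10.7/14.9 = 0.7181
For M/M/1: Wq = λ/(μ(μ-λ))
Wq = 10.7/(14.9 × (14.9-10.7))
Wq = 10.7/(14.9 × 4.20)
Wq = 0.1710 hours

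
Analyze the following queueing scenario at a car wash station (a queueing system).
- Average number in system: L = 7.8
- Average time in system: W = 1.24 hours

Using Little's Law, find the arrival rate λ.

Little's Law: L = λW, so λ = L/W
λ = 7.8/1.24 = 6.2903 cars/hour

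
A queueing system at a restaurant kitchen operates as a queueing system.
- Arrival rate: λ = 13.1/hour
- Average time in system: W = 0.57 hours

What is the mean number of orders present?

Little's Law: L = λW
L = 13.1 × 0.57 = 7.4670 orders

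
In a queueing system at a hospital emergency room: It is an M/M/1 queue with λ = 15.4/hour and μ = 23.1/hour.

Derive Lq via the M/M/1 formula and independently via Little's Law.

Method 1 (direct): Lq = λ²/(μ(μ-λ)) = 237.16/(23.1 × 7.70) = 1.3333

Method 2 (Little's Law):
W = 1/(μ-λ) = 1/7.70 = 0.12987
Wq = W - 1/μ = 0.12987 - 0.043290 = 0.08658
Lq = λWq = 15.4 × 0.08658 = 1.3333 ✔ (matches Method 1)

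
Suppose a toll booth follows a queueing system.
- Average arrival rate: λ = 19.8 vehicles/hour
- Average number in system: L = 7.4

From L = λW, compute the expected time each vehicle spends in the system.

Little's Law: L = λW, so W = L/λ
W = 7.4/19.8 = 0.3737 hours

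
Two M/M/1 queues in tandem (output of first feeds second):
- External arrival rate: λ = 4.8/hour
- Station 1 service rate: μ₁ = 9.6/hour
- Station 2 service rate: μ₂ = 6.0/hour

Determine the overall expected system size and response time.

By Jackson's theorem, each station behaves as independent M/M/1.
Station 1: ρ₁ = 4.8/9.6 = 0.5000, L₁ = ρ₁/(1-ρ₁) = λ/(μ₁-λ) = 4.8/4.80 = 1.0000
Station 2: ρ₂ = 4.8/6.0 = 0.8000, L₂ = ρ₂/(1-ρ₂) = λ/(μ₂-λ) = 4.8/1.20 = 4.0000
Total: L = L₁ + L₂ = 1.0000 + 4.0000 = 5.0000
W = L/λ = 5.0000/4.8 = 1.0417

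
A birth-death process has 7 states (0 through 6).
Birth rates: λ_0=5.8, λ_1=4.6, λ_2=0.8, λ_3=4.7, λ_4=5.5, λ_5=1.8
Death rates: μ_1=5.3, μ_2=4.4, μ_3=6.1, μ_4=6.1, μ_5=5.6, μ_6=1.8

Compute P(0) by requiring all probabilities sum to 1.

Ratios P(n)/P(0) = (λ₀···λₙ₋₁)/(μ₁···μₙ):
P(1)/P(0) = (5.8)/(5.3) = 1.09434
P(2)/P(0) = (5.8×4.6)/(5.3×4.4) = 1.14408
P(3)/P(0) = (5.8×4.6×0.8)/(5.3×4.4×6.1) = 0.150044
P(4)/P(0) = (5.8×4.6×0.8×4.7)/(5.3×4.4×6.1×6.1) = 0.115607
P(5)/P(0) = (5.8×4.6×0.8×4.7×5.5)/(5.3×4.4×6.1×6.1×5.6) = 0.113543
P(6)/P(0) = (5.8×4.6×0.8×4.7×5.5×1.8)/(5.3×4.4×6.1×6.1×5.6×1.8) = 0.113543

Normalization: ∑ P(n) = 1
P(0) × (1.00000 + 1.09434 + 1.14408 + 0.150044 + 0.115607 + 0.113543 + 0.113543) = 1
P(0) × 3.7312 = 1
P(0) = 1/3.7312 = 0.2680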